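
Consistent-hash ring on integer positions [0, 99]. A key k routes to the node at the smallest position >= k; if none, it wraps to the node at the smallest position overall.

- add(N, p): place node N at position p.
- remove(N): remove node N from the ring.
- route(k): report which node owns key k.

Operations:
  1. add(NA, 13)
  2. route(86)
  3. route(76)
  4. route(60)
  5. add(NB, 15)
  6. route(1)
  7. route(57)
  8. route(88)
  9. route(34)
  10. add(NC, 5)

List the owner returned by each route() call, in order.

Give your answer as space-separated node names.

Answer: NA NA NA NA NA NA NA

Derivation:
Op 1: add NA@13 -> ring=[13:NA]
Op 2: route key 86: none >= 86, wrap to smallest pos 13 -> NA
Op 3: route key 76: none >= 76, wrap to smallest pos 13 -> NA
Op 4: route key 60: none >= 60, wrap to smallest pos 13 -> NA
Op 5: add NB@15 -> ring=[13:NA,15:NB]
Op 6: route key 1: smallest pos >= 1 is 13 -> NA
Op 7: route key 57: none >= 57, wrap to smallest pos 13 -> NA
Op 8: route key 88: none >= 88, wrap to smallest pos 13 -> NA
Op 9: route key 34: none >= 34, wrap to smallest pos 13 -> NA
Op 10: add NC@5 -> ring=[5:NC,13:NA,15:NB]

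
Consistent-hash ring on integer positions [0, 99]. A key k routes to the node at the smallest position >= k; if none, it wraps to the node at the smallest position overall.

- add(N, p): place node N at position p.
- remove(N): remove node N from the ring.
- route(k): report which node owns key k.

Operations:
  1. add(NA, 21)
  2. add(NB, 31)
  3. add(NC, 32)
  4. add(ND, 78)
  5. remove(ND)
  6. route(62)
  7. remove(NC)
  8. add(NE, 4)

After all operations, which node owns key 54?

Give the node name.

Op 1: add NA@21 -> ring=[21:NA]
Op 2: add NB@31 -> ring=[21:NA,31:NB]
Op 3: add NC@32 -> ring=[21:NA,31:NB,32:NC]
Op 4: add ND@78 -> ring=[21:NA,31:NB,32:NC,78:ND]
Op 5: remove ND -> ring=[21:NA,31:NB,32:NC]
Op 6: route key 62: none >= 62, wrap to smallest pos 21 -> NA
Op 7: remove NC -> ring=[21:NA,31:NB]
Op 8: add NE@4 -> ring=[4:NE,21:NA,31:NB]
Final route key 54: none >= 54, wrap to smallest pos 4 -> NE

Answer: NE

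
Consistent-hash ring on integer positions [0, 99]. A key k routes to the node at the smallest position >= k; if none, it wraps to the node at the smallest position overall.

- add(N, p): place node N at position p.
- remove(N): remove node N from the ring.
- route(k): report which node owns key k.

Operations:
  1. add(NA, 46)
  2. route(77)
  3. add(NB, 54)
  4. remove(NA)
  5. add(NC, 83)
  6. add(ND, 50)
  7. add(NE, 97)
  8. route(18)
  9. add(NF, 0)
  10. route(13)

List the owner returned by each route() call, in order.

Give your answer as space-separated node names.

Op 1: add NA@46 -> ring=[46:NA]
Op 2: route key 77: none >= 77, wrap to smallest pos 46 -> NA
Op 3: add NB@54 -> ring=[46:NA,54:NB]
Op 4: remove NA -> ring=[54:NB]
Op 5: add NC@83 -> ring=[54:NB,83:NC]
Op 6: add ND@50 -> ring=[50:ND,54:NB,83:NC]
Op 7: add NE@97 -> ring=[50:ND,54:NB,83:NC,97:NE]
Op 8: route key 18: smallest pos >= 18 is 50 -> ND
Op 9: add NF@0 -> ring=[0:NF,50:ND,54:NB,83:NC,97:NE]
Op 10: route key 13: smallest pos >= 13 is 50 -> ND

Answer: NA ND ND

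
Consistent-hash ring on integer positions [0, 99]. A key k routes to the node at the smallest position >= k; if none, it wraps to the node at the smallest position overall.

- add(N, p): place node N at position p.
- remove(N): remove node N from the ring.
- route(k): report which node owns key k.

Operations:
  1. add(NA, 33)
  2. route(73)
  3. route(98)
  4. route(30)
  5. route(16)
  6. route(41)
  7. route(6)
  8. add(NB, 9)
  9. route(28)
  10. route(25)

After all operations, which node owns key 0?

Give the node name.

Op 1: add NA@33 -> ring=[33:NA]
Op 2: route key 73: none >= 73, wrap to smallest pos 33 -> NA
Op 3: route key 98: none >= 98, wrap to smallest pos 33 -> NA
Op 4: route key 30: smallest pos >= 30 is 33 -> NA
Op 5: route key 16: smallest pos >= 16 is 33 -> NA
Op 6: route key 41: none >= 41, wrap to smallest pos 33 -> NA
Op 7: route key 6: smallest pos >= 6 is 33 -> NA
Op 8: add NB@9 -> ring=[9:NB,33:NA]
Op 9: route key 28: smallest pos >= 28 is 33 -> NA
Op 10: route key 25: smallest pos >= 25 is 33 -> NA
Final route key 0: smallest pos >= 0 is 9 -> NB

Answer: NB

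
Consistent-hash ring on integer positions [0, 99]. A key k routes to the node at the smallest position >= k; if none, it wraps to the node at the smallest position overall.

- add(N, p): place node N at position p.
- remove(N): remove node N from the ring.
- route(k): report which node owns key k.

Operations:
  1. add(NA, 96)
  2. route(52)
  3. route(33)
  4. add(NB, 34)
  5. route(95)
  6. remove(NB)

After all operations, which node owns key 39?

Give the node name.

Op 1: add NA@96 -> ring=[96:NA]
Op 2: route key 52: smallest pos >= 52 is 96 -> NA
Op 3: route key 33: smallest pos >= 33 is 96 -> NA
Op 4: add NB@34 -> ring=[34:NB,96:NA]
Op 5: route key 95: smallest pos >= 95 is 96 -> NA
Op 6: remove NB -> ring=[96:NA]
Final route key 39: smallest pos >= 39 is 96 -> NA

Answer: NA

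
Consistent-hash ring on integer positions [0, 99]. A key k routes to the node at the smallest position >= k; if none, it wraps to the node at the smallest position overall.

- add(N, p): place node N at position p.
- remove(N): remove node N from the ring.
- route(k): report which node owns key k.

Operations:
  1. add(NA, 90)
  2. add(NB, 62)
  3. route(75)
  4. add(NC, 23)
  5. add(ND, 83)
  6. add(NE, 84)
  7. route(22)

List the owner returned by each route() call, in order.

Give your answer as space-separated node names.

Answer: NA NC

Derivation:
Op 1: add NA@90 -> ring=[90:NA]
Op 2: add NB@62 -> ring=[62:NB,90:NA]
Op 3: route key 75: smallest pos >= 75 is 90 -> NA
Op 4: add NC@23 -> ring=[23:NC,62:NB,90:NA]
Op 5: add ND@83 -> ring=[23:NC,62:NB,83:ND,90:NA]
Op 6: add NE@84 -> ring=[23:NC,62:NB,83:ND,84:NE,90:NA]
Op 7: route key 22: smallest pos >= 22 is 23 -> NC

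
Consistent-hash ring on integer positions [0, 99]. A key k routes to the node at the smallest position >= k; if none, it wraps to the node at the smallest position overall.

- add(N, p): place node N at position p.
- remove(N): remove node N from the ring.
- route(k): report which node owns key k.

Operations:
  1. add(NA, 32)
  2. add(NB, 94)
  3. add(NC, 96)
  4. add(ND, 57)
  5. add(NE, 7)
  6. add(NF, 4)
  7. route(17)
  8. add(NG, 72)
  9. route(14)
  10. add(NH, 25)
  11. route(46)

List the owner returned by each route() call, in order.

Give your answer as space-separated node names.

Op 1: add NA@32 -> ring=[32:NA]
Op 2: add NB@94 -> ring=[32:NA,94:NB]
Op 3: add NC@96 -> ring=[32:NA,94:NB,96:NC]
Op 4: add ND@57 -> ring=[32:NA,57:ND,94:NB,96:NC]
Op 5: add NE@7 -> ring=[7:NE,32:NA,57:ND,94:NB,96:NC]
Op 6: add NF@4 -> ring=[4:NF,7:NE,32:NA,57:ND,94:NB,96:NC]
Op 7: route key 17: smallest pos >= 17 is 32 -> NA
Op 8: add NG@72 -> ring=[4:NF,7:NE,32:NA,57:ND,72:NG,94:NB,96:NC]
Op 9: route key 14: smallest pos >= 14 is 32 -> NA
Op 10: add NH@25 -> ring=[4:NF,7:NE,25:NH,32:NA,57:ND,72:NG,94:NB,96:NC]
Op 11: route key 46: smallest pos >= 46 is 57 -> ND

Answer: NA NA ND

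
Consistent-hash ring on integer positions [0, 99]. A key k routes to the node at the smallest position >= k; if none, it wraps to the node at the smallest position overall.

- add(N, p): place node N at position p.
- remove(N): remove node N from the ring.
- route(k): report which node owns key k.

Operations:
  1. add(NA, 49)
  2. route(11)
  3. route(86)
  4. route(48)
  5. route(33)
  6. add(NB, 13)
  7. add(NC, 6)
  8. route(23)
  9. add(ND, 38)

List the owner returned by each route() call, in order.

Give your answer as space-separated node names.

Op 1: add NA@49 -> ring=[49:NA]
Op 2: route key 11: smallest pos >= 11 is 49 -> NA
Op 3: route key 86: none >= 86, wrap to smallest pos 49 -> NA
Op 4: route key 48: smallest pos >= 48 is 49 -> NA
Op 5: route key 33: smallest pos >= 33 is 49 -> NA
Op 6: add NB@13 -> ring=[13:NB,49:NA]
Op 7: add NC@6 -> ring=[6:NC,13:NB,49:NA]
Op 8: route key 23: smallest pos >= 23 is 49 -> NA
Op 9: add ND@38 -> ring=[6:NC,13:NB,38:ND,49:NA]

Answer: NA NA NA NA NA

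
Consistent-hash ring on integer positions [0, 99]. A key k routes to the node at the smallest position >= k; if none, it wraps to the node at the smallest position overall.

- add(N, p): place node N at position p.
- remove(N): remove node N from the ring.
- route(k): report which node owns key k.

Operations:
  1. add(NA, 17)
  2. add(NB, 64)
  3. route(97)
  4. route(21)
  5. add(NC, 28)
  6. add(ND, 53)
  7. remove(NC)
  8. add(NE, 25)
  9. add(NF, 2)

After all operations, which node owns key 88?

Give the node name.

Answer: NF

Derivation:
Op 1: add NA@17 -> ring=[17:NA]
Op 2: add NB@64 -> ring=[17:NA,64:NB]
Op 3: route key 97: none >= 97, wrap to smallest pos 17 -> NA
Op 4: route key 21: smallest pos >= 21 is 64 -> NB
Op 5: add NC@28 -> ring=[17:NA,28:NC,64:NB]
Op 6: add ND@53 -> ring=[17:NA,28:NC,53:ND,64:NB]
Op 7: remove NC -> ring=[17:NA,53:ND,64:NB]
Op 8: add NE@25 -> ring=[17:NA,25:NE,53:ND,64:NB]
Op 9: add NF@2 -> ring=[2:NF,17:NA,25:NE,53:ND,64:NB]
Final route key 88: none >= 88, wrap to smallest pos 2 -> NF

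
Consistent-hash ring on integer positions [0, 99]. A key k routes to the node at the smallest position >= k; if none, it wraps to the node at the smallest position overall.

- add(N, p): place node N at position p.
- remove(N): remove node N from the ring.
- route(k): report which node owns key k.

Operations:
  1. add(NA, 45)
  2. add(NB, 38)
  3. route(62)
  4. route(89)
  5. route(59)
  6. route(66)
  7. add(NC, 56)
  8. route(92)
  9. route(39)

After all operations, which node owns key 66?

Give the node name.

Op 1: add NA@45 -> ring=[45:NA]
Op 2: add NB@38 -> ring=[38:NB,45:NA]
Op 3: route key 62: none >= 62, wrap to smallest pos 38 -> NB
Op 4: route key 89: none >= 89, wrap to smallest pos 38 -> NB
Op 5: route key 59: none >= 59, wrap to smallest pos 38 -> NB
Op 6: route key 66: none >= 66, wrap to smallest pos 38 -> NB
Op 7: add NC@56 -> ring=[38:NB,45:NA,56:NC]
Op 8: route key 92: none >= 92, wrap to smallest pos 38 -> NB
Op 9: route key 39: smallest pos >= 39 is 45 -> NA
Final route key 66: none >= 66, wrap to smallest pos 38 -> NB

Answer: NB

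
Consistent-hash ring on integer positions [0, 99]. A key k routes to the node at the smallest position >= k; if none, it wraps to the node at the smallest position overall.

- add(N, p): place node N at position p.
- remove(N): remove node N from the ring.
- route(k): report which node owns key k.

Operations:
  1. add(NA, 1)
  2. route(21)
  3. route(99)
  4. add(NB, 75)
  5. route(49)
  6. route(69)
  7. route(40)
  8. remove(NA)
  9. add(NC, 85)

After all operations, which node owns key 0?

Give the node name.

Op 1: add NA@1 -> ring=[1:NA]
Op 2: route key 21: none >= 21, wrap to smallest pos 1 -> NA
Op 3: route key 99: none >= 99, wrap to smallest pos 1 -> NA
Op 4: add NB@75 -> ring=[1:NA,75:NB]
Op 5: route key 49: smallest pos >= 49 is 75 -> NB
Op 6: route key 69: smallest pos >= 69 is 75 -> NB
Op 7: route key 40: smallest pos >= 40 is 75 -> NB
Op 8: remove NA -> ring=[75:NB]
Op 9: add NC@85 -> ring=[75:NB,85:NC]
Final route key 0: smallest pos >= 0 is 75 -> NB

Answer: NB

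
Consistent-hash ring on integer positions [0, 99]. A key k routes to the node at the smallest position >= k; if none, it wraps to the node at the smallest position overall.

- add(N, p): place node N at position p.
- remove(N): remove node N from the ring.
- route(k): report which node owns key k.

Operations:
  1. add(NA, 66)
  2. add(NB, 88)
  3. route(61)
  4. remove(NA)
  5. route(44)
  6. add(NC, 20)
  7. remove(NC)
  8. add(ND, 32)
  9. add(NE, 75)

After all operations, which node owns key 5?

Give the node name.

Answer: ND

Derivation:
Op 1: add NA@66 -> ring=[66:NA]
Op 2: add NB@88 -> ring=[66:NA,88:NB]
Op 3: route key 61: smallest pos >= 61 is 66 -> NA
Op 4: remove NA -> ring=[88:NB]
Op 5: route key 44: smallest pos >= 44 is 88 -> NB
Op 6: add NC@20 -> ring=[20:NC,88:NB]
Op 7: remove NC -> ring=[88:NB]
Op 8: add ND@32 -> ring=[32:ND,88:NB]
Op 9: add NE@75 -> ring=[32:ND,75:NE,88:NB]
Final route key 5: smallest pos >= 5 is 32 -> ND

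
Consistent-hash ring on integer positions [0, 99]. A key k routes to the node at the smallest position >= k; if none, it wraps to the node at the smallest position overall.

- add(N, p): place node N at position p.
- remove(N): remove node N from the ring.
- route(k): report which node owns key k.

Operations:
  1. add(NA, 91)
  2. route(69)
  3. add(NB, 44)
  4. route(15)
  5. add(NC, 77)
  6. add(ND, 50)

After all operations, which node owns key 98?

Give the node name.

Answer: NB

Derivation:
Op 1: add NA@91 -> ring=[91:NA]
Op 2: route key 69: smallest pos >= 69 is 91 -> NA
Op 3: add NB@44 -> ring=[44:NB,91:NA]
Op 4: route key 15: smallest pos >= 15 is 44 -> NB
Op 5: add NC@77 -> ring=[44:NB,77:NC,91:NA]
Op 6: add ND@50 -> ring=[44:NB,50:ND,77:NC,91:NA]
Final route key 98: none >= 98, wrap to smallest pos 44 -> NB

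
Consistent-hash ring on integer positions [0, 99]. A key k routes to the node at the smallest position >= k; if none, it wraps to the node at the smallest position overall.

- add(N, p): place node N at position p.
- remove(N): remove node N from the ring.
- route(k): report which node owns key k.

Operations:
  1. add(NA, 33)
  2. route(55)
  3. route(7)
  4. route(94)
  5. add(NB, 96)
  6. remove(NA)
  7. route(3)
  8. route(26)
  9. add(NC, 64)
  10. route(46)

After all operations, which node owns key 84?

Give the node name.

Op 1: add NA@33 -> ring=[33:NA]
Op 2: route key 55: none >= 55, wrap to smallest pos 33 -> NA
Op 3: route key 7: smallest pos >= 7 is 33 -> NA
Op 4: route key 94: none >= 94, wrap to smallest pos 33 -> NA
Op 5: add NB@96 -> ring=[33:NA,96:NB]
Op 6: remove NA -> ring=[96:NB]
Op 7: route key 3: smallest pos >= 3 is 96 -> NB
Op 8: route key 26: smallest pos >= 26 is 96 -> NB
Op 9: add NC@64 -> ring=[64:NC,96:NB]
Op 10: route key 46: smallest pos >= 46 is 64 -> NC
Final route key 84: smallest pos >= 84 is 96 -> NB

Answer: NB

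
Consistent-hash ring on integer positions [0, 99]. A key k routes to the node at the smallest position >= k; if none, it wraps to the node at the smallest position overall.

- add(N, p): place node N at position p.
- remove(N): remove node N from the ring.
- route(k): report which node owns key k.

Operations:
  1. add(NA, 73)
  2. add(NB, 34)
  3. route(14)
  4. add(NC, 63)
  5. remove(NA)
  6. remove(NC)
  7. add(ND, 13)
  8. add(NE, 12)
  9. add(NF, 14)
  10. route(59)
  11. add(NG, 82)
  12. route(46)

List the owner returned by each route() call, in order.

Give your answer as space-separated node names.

Answer: NB NE NG

Derivation:
Op 1: add NA@73 -> ring=[73:NA]
Op 2: add NB@34 -> ring=[34:NB,73:NA]
Op 3: route key 14: smallest pos >= 14 is 34 -> NB
Op 4: add NC@63 -> ring=[34:NB,63:NC,73:NA]
Op 5: remove NA -> ring=[34:NB,63:NC]
Op 6: remove NC -> ring=[34:NB]
Op 7: add ND@13 -> ring=[13:ND,34:NB]
Op 8: add NE@12 -> ring=[12:NE,13:ND,34:NB]
Op 9: add NF@14 -> ring=[12:NE,13:ND,14:NF,34:NB]
Op 10: route key 59: none >= 59, wrap to smallest pos 12 -> NE
Op 11: add NG@82 -> ring=[12:NE,13:ND,14:NF,34:NB,82:NG]
Op 12: route key 46: smallest pos >= 46 is 82 -> NG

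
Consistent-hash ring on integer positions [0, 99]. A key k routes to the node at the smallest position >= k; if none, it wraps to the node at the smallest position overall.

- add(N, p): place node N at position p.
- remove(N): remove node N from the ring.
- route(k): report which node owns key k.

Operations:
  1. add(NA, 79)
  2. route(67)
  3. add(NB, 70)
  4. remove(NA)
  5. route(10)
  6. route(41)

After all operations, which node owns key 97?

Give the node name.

Answer: NB

Derivation:
Op 1: add NA@79 -> ring=[79:NA]
Op 2: route key 67: smallest pos >= 67 is 79 -> NA
Op 3: add NB@70 -> ring=[70:NB,79:NA]
Op 4: remove NA -> ring=[70:NB]
Op 5: route key 10: smallest pos >= 10 is 70 -> NB
Op 6: route key 41: smallest pos >= 41 is 70 -> NB
Final route key 97: none >= 97, wrap to smallest pos 70 -> NB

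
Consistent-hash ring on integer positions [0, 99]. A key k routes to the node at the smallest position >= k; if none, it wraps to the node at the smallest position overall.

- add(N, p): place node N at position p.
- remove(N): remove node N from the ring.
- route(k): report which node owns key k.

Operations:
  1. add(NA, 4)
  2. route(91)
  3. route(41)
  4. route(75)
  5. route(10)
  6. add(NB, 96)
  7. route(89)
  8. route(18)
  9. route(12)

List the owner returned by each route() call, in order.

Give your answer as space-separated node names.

Answer: NA NA NA NA NB NB NB

Derivation:
Op 1: add NA@4 -> ring=[4:NA]
Op 2: route key 91: none >= 91, wrap to smallest pos 4 -> NA
Op 3: route key 41: none >= 41, wrap to smallest pos 4 -> NA
Op 4: route key 75: none >= 75, wrap to smallest pos 4 -> NA
Op 5: route key 10: none >= 10, wrap to smallest pos 4 -> NA
Op 6: add NB@96 -> ring=[4:NA,96:NB]
Op 7: route key 89: smallest pos >= 89 is 96 -> NB
Op 8: route key 18: smallest pos >= 18 is 96 -> NB
Op 9: route key 12: smallest pos >= 12 is 96 -> NB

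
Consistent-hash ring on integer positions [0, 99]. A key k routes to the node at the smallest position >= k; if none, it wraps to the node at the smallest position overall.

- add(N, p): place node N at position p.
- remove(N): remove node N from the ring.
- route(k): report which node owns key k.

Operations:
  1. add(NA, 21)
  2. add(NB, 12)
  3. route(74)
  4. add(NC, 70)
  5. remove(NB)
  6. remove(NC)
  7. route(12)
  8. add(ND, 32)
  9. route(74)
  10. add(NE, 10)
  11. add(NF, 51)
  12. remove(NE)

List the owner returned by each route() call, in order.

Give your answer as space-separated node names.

Op 1: add NA@21 -> ring=[21:NA]
Op 2: add NB@12 -> ring=[12:NB,21:NA]
Op 3: route key 74: none >= 74, wrap to smallest pos 12 -> NB
Op 4: add NC@70 -> ring=[12:NB,21:NA,70:NC]
Op 5: remove NB -> ring=[21:NA,70:NC]
Op 6: remove NC -> ring=[21:NA]
Op 7: route key 12: smallest pos >= 12 is 21 -> NA
Op 8: add ND@32 -> ring=[21:NA,32:ND]
Op 9: route key 74: none >= 74, wrap to smallest pos 21 -> NA
Op 10: add NE@10 -> ring=[10:NE,21:NA,32:ND]
Op 11: add NF@51 -> ring=[10:NE,21:NA,32:ND,51:NF]
Op 12: remove NE -> ring=[21:NA,32:ND,51:NF]

Answer: NB NA NA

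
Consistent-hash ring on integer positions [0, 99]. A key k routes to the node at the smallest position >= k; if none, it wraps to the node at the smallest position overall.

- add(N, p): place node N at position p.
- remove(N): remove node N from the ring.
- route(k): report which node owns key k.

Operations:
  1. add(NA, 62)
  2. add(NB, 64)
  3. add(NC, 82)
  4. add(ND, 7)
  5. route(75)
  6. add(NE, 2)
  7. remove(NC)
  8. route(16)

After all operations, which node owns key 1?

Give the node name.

Answer: NE

Derivation:
Op 1: add NA@62 -> ring=[62:NA]
Op 2: add NB@64 -> ring=[62:NA,64:NB]
Op 3: add NC@82 -> ring=[62:NA,64:NB,82:NC]
Op 4: add ND@7 -> ring=[7:ND,62:NA,64:NB,82:NC]
Op 5: route key 75: smallest pos >= 75 is 82 -> NC
Op 6: add NE@2 -> ring=[2:NE,7:ND,62:NA,64:NB,82:NC]
Op 7: remove NC -> ring=[2:NE,7:ND,62:NA,64:NB]
Op 8: route key 16: smallest pos >= 16 is 62 -> NA
Final route key 1: smallest pos >= 1 is 2 -> NE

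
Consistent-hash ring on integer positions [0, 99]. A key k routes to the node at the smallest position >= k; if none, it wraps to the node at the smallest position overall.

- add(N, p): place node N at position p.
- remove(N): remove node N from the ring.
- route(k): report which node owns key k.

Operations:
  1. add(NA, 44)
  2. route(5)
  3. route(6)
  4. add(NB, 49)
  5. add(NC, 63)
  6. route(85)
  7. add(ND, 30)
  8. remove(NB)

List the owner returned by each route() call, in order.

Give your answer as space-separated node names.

Op 1: add NA@44 -> ring=[44:NA]
Op 2: route key 5: smallest pos >= 5 is 44 -> NA
Op 3: route key 6: smallest pos >= 6 is 44 -> NA
Op 4: add NB@49 -> ring=[44:NA,49:NB]
Op 5: add NC@63 -> ring=[44:NA,49:NB,63:NC]
Op 6: route key 85: none >= 85, wrap to smallest pos 44 -> NA
Op 7: add ND@30 -> ring=[30:ND,44:NA,49:NB,63:NC]
Op 8: remove NB -> ring=[30:ND,44:NA,63:NC]

Answer: NA NA NA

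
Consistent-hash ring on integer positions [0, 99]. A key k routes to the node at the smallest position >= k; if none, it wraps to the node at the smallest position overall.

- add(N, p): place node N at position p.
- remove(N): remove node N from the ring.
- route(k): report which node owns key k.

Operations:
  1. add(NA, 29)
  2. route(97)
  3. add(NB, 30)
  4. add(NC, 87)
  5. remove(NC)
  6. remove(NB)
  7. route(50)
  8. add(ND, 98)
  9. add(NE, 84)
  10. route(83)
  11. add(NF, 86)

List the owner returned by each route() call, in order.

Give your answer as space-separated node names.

Answer: NA NA NE

Derivation:
Op 1: add NA@29 -> ring=[29:NA]
Op 2: route key 97: none >= 97, wrap to smallest pos 29 -> NA
Op 3: add NB@30 -> ring=[29:NA,30:NB]
Op 4: add NC@87 -> ring=[29:NA,30:NB,87:NC]
Op 5: remove NC -> ring=[29:NA,30:NB]
Op 6: remove NB -> ring=[29:NA]
Op 7: route key 50: none >= 50, wrap to smallest pos 29 -> NA
Op 8: add ND@98 -> ring=[29:NA,98:ND]
Op 9: add NE@84 -> ring=[29:NA,84:NE,98:ND]
Op 10: route key 83: smallest pos >= 83 is 84 -> NE
Op 11: add NF@86 -> ring=[29:NA,84:NE,86:NF,98:ND]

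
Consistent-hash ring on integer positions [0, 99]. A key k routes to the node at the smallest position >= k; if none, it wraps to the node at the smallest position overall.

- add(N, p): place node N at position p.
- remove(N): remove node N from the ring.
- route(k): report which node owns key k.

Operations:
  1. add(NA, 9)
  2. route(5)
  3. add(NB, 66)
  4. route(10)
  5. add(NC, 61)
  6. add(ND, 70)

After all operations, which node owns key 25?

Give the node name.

Op 1: add NA@9 -> ring=[9:NA]
Op 2: route key 5: smallest pos >= 5 is 9 -> NA
Op 3: add NB@66 -> ring=[9:NA,66:NB]
Op 4: route key 10: smallest pos >= 10 is 66 -> NB
Op 5: add NC@61 -> ring=[9:NA,61:NC,66:NB]
Op 6: add ND@70 -> ring=[9:NA,61:NC,66:NB,70:ND]
Final route key 25: smallest pos >= 25 is 61 -> NC

Answer: NC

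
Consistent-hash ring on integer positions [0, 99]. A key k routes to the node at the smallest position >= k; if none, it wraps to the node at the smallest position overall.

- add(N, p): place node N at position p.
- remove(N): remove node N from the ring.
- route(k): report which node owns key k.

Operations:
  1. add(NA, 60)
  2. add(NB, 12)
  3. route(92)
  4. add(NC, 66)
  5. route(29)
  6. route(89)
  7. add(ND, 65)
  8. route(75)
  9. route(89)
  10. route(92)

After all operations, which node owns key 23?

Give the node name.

Answer: NA

Derivation:
Op 1: add NA@60 -> ring=[60:NA]
Op 2: add NB@12 -> ring=[12:NB,60:NA]
Op 3: route key 92: none >= 92, wrap to smallest pos 12 -> NB
Op 4: add NC@66 -> ring=[12:NB,60:NA,66:NC]
Op 5: route key 29: smallest pos >= 29 is 60 -> NA
Op 6: route key 89: none >= 89, wrap to smallest pos 12 -> NB
Op 7: add ND@65 -> ring=[12:NB,60:NA,65:ND,66:NC]
Op 8: route key 75: none >= 75, wrap to smallest pos 12 -> NB
Op 9: route key 89: none >= 89, wrap to smallest pos 12 -> NB
Op 10: route key 92: none >= 92, wrap to smallest pos 12 -> NB
Final route key 23: smallest pos >= 23 is 60 -> NA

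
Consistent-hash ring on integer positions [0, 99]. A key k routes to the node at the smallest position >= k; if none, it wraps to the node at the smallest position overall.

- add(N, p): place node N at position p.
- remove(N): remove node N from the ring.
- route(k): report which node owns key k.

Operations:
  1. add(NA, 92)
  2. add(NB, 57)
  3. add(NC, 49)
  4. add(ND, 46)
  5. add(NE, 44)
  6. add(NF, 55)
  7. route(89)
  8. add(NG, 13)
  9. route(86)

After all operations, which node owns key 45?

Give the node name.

Answer: ND

Derivation:
Op 1: add NA@92 -> ring=[92:NA]
Op 2: add NB@57 -> ring=[57:NB,92:NA]
Op 3: add NC@49 -> ring=[49:NC,57:NB,92:NA]
Op 4: add ND@46 -> ring=[46:ND,49:NC,57:NB,92:NA]
Op 5: add NE@44 -> ring=[44:NE,46:ND,49:NC,57:NB,92:NA]
Op 6: add NF@55 -> ring=[44:NE,46:ND,49:NC,55:NF,57:NB,92:NA]
Op 7: route key 89: smallest pos >= 89 is 92 -> NA
Op 8: add NG@13 -> ring=[13:NG,44:NE,46:ND,49:NC,55:NF,57:NB,92:NA]
Op 9: route key 86: smallest pos >= 86 is 92 -> NA
Final route key 45: smallest pos >= 45 is 46 -> ND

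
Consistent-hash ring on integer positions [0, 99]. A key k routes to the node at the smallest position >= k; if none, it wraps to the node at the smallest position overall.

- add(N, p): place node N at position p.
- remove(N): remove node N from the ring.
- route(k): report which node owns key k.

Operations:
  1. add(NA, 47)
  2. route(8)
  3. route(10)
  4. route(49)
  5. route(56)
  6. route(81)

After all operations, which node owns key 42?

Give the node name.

Answer: NA

Derivation:
Op 1: add NA@47 -> ring=[47:NA]
Op 2: route key 8: smallest pos >= 8 is 47 -> NA
Op 3: route key 10: smallest pos >= 10 is 47 -> NA
Op 4: route key 49: none >= 49, wrap to smallest pos 47 -> NA
Op 5: route key 56: none >= 56, wrap to smallest pos 47 -> NA
Op 6: route key 81: none >= 81, wrap to smallest pos 47 -> NA
Final route key 42: smallest pos >= 42 is 47 -> NA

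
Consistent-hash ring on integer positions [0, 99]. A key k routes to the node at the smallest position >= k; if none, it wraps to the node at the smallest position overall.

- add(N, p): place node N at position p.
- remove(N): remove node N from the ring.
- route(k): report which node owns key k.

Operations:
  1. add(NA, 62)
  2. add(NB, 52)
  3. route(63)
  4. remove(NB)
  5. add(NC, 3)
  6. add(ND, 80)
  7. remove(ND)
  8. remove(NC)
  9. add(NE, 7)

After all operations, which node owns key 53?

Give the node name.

Answer: NA

Derivation:
Op 1: add NA@62 -> ring=[62:NA]
Op 2: add NB@52 -> ring=[52:NB,62:NA]
Op 3: route key 63: none >= 63, wrap to smallest pos 52 -> NB
Op 4: remove NB -> ring=[62:NA]
Op 5: add NC@3 -> ring=[3:NC,62:NA]
Op 6: add ND@80 -> ring=[3:NC,62:NA,80:ND]
Op 7: remove ND -> ring=[3:NC,62:NA]
Op 8: remove NC -> ring=[62:NA]
Op 9: add NE@7 -> ring=[7:NE,62:NA]
Final route key 53: smallest pos >= 53 is 62 -> NA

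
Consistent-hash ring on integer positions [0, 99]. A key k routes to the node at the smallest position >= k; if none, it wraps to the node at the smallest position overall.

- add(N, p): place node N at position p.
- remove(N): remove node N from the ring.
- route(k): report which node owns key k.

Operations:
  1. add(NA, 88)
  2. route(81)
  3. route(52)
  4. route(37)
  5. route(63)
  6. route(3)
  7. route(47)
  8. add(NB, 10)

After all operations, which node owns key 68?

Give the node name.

Op 1: add NA@88 -> ring=[88:NA]
Op 2: route key 81: smallest pos >= 81 is 88 -> NA
Op 3: route key 52: smallest pos >= 52 is 88 -> NA
Op 4: route key 37: smallest pos >= 37 is 88 -> NA
Op 5: route key 63: smallest pos >= 63 is 88 -> NA
Op 6: route key 3: smallest pos >= 3 is 88 -> NA
Op 7: route key 47: smallest pos >= 47 is 88 -> NA
Op 8: add NB@10 -> ring=[10:NB,88:NA]
Final route key 68: smallest pos >= 68 is 88 -> NA

Answer: NA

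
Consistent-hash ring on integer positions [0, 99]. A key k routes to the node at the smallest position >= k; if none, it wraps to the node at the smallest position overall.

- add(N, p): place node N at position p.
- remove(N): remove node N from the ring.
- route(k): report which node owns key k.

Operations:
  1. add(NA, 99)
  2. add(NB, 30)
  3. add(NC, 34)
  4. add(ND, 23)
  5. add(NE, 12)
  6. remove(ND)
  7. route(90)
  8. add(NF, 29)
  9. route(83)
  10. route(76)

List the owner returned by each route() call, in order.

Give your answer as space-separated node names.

Op 1: add NA@99 -> ring=[99:NA]
Op 2: add NB@30 -> ring=[30:NB,99:NA]
Op 3: add NC@34 -> ring=[30:NB,34:NC,99:NA]
Op 4: add ND@23 -> ring=[23:ND,30:NB,34:NC,99:NA]
Op 5: add NE@12 -> ring=[12:NE,23:ND,30:NB,34:NC,99:NA]
Op 6: remove ND -> ring=[12:NE,30:NB,34:NC,99:NA]
Op 7: route key 90: smallest pos >= 90 is 99 -> NA
Op 8: add NF@29 -> ring=[12:NE,29:NF,30:NB,34:NC,99:NA]
Op 9: route key 83: smallest pos >= 83 is 99 -> NA
Op 10: route key 76: smallest pos >= 76 is 99 -> NA

Answer: NA NA NA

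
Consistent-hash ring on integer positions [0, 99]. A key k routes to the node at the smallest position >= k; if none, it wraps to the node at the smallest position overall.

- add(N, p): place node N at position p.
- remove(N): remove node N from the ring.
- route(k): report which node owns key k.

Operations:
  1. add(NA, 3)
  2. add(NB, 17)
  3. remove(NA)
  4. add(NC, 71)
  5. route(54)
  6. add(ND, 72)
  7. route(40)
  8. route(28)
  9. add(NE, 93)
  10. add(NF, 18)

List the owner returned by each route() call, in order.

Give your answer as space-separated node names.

Answer: NC NC NC

Derivation:
Op 1: add NA@3 -> ring=[3:NA]
Op 2: add NB@17 -> ring=[3:NA,17:NB]
Op 3: remove NA -> ring=[17:NB]
Op 4: add NC@71 -> ring=[17:NB,71:NC]
Op 5: route key 54: smallest pos >= 54 is 71 -> NC
Op 6: add ND@72 -> ring=[17:NB,71:NC,72:ND]
Op 7: route key 40: smallest pos >= 40 is 71 -> NC
Op 8: route key 28: smallest pos >= 28 is 71 -> NC
Op 9: add NE@93 -> ring=[17:NB,71:NC,72:ND,93:NE]
Op 10: add NF@18 -> ring=[17:NB,18:NF,71:NC,72:ND,93:NE]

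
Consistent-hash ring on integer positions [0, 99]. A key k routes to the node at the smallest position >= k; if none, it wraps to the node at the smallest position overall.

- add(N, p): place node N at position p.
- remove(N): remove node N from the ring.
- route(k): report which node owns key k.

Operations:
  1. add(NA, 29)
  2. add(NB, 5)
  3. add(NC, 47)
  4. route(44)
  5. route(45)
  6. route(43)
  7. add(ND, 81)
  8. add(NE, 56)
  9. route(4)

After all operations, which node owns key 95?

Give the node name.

Answer: NB

Derivation:
Op 1: add NA@29 -> ring=[29:NA]
Op 2: add NB@5 -> ring=[5:NB,29:NA]
Op 3: add NC@47 -> ring=[5:NB,29:NA,47:NC]
Op 4: route key 44: smallest pos >= 44 is 47 -> NC
Op 5: route key 45: smallest pos >= 45 is 47 -> NC
Op 6: route key 43: smallest pos >= 43 is 47 -> NC
Op 7: add ND@81 -> ring=[5:NB,29:NA,47:NC,81:ND]
Op 8: add NE@56 -> ring=[5:NB,29:NA,47:NC,56:NE,81:ND]
Op 9: route key 4: smallest pos >= 4 is 5 -> NB
Final route key 95: none >= 95, wrap to smallest pos 5 -> NB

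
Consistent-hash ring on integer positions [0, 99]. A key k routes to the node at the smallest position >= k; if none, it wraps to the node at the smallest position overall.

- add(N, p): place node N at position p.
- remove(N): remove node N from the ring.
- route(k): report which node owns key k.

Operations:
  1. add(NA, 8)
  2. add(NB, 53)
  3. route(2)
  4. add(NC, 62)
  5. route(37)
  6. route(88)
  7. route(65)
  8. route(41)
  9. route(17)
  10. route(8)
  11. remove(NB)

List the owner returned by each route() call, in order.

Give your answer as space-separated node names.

Answer: NA NB NA NA NB NB NA

Derivation:
Op 1: add NA@8 -> ring=[8:NA]
Op 2: add NB@53 -> ring=[8:NA,53:NB]
Op 3: route key 2: smallest pos >= 2 is 8 -> NA
Op 4: add NC@62 -> ring=[8:NA,53:NB,62:NC]
Op 5: route key 37: smallest pos >= 37 is 53 -> NB
Op 6: route key 88: none >= 88, wrap to smallest pos 8 -> NA
Op 7: route key 65: none >= 65, wrap to smallest pos 8 -> NA
Op 8: route key 41: smallest pos >= 41 is 53 -> NB
Op 9: route key 17: smallest pos >= 17 is 53 -> NB
Op 10: route key 8: smallest pos >= 8 is 8 -> NA
Op 11: remove NB -> ring=[8:NA,62:NC]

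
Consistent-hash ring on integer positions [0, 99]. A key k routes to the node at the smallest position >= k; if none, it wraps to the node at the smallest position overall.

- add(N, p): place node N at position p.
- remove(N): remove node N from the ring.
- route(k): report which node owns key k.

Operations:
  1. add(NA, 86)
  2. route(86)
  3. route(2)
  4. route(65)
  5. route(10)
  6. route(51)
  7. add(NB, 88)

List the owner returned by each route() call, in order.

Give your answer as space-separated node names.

Answer: NA NA NA NA NA

Derivation:
Op 1: add NA@86 -> ring=[86:NA]
Op 2: route key 86: smallest pos >= 86 is 86 -> NA
Op 3: route key 2: smallest pos >= 2 is 86 -> NA
Op 4: route key 65: smallest pos >= 65 is 86 -> NA
Op 5: route key 10: smallest pos >= 10 is 86 -> NA
Op 6: route key 51: smallest pos >= 51 is 86 -> NA
Op 7: add NB@88 -> ring=[86:NA,88:NB]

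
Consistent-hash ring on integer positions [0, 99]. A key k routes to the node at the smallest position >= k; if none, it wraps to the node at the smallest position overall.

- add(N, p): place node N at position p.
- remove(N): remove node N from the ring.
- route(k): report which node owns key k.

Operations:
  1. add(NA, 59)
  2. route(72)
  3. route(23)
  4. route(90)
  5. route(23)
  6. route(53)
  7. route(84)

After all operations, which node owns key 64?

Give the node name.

Op 1: add NA@59 -> ring=[59:NA]
Op 2: route key 72: none >= 72, wrap to smallest pos 59 -> NA
Op 3: route key 23: smallest pos >= 23 is 59 -> NA
Op 4: route key 90: none >= 90, wrap to smallest pos 59 -> NA
Op 5: route key 23: smallest pos >= 23 is 59 -> NA
Op 6: route key 53: smallest pos >= 53 is 59 -> NA
Op 7: route key 84: none >= 84, wrap to smallest pos 59 -> NA
Final route key 64: none >= 64, wrap to smallest pos 59 -> NA

Answer: NA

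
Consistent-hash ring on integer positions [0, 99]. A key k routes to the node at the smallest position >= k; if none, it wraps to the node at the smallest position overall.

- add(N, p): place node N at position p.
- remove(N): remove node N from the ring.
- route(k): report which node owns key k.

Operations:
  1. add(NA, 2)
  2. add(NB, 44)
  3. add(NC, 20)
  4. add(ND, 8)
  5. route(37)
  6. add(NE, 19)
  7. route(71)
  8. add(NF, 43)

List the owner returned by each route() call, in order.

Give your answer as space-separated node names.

Answer: NB NA

Derivation:
Op 1: add NA@2 -> ring=[2:NA]
Op 2: add NB@44 -> ring=[2:NA,44:NB]
Op 3: add NC@20 -> ring=[2:NA,20:NC,44:NB]
Op 4: add ND@8 -> ring=[2:NA,8:ND,20:NC,44:NB]
Op 5: route key 37: smallest pos >= 37 is 44 -> NB
Op 6: add NE@19 -> ring=[2:NA,8:ND,19:NE,20:NC,44:NB]
Op 7: route key 71: none >= 71, wrap to smallest pos 2 -> NA
Op 8: add NF@43 -> ring=[2:NA,8:ND,19:NE,20:NC,43:NF,44:NB]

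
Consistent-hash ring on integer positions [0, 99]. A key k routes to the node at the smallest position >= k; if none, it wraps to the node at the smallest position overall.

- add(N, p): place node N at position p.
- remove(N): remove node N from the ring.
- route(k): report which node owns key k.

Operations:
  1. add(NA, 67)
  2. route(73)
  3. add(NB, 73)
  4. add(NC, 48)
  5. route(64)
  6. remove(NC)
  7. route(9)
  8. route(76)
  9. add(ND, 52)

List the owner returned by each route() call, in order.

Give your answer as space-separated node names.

Op 1: add NA@67 -> ring=[67:NA]
Op 2: route key 73: none >= 73, wrap to smallest pos 67 -> NA
Op 3: add NB@73 -> ring=[67:NA,73:NB]
Op 4: add NC@48 -> ring=[48:NC,67:NA,73:NB]
Op 5: route key 64: smallest pos >= 64 is 67 -> NA
Op 6: remove NC -> ring=[67:NA,73:NB]
Op 7: route key 9: smallest pos >= 9 is 67 -> NA
Op 8: route key 76: none >= 76, wrap to smallest pos 67 -> NA
Op 9: add ND@52 -> ring=[52:ND,67:NA,73:NB]

Answer: NA NA NA NA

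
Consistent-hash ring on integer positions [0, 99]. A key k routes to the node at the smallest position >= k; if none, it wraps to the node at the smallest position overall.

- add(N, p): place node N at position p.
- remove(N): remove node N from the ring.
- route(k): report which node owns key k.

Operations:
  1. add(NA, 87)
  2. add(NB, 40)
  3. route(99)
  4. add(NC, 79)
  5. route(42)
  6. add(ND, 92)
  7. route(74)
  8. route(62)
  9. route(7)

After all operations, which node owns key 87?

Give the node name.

Answer: NA

Derivation:
Op 1: add NA@87 -> ring=[87:NA]
Op 2: add NB@40 -> ring=[40:NB,87:NA]
Op 3: route key 99: none >= 99, wrap to smallest pos 40 -> NB
Op 4: add NC@79 -> ring=[40:NB,79:NC,87:NA]
Op 5: route key 42: smallest pos >= 42 is 79 -> NC
Op 6: add ND@92 -> ring=[40:NB,79:NC,87:NA,92:ND]
Op 7: route key 74: smallest pos >= 74 is 79 -> NC
Op 8: route key 62: smallest pos >= 62 is 79 -> NC
Op 9: route key 7: smallest pos >= 7 is 40 -> NB
Final route key 87: smallest pos >= 87 is 87 -> NA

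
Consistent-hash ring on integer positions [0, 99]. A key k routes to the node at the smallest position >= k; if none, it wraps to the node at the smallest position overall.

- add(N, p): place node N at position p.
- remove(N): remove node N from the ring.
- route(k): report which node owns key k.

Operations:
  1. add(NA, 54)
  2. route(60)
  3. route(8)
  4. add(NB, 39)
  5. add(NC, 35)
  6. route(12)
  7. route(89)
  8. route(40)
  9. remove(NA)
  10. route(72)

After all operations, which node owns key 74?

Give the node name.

Answer: NC

Derivation:
Op 1: add NA@54 -> ring=[54:NA]
Op 2: route key 60: none >= 60, wrap to smallest pos 54 -> NA
Op 3: route key 8: smallest pos >= 8 is 54 -> NA
Op 4: add NB@39 -> ring=[39:NB,54:NA]
Op 5: add NC@35 -> ring=[35:NC,39:NB,54:NA]
Op 6: route key 12: smallest pos >= 12 is 35 -> NC
Op 7: route key 89: none >= 89, wrap to smallest pos 35 -> NC
Op 8: route key 40: smallest pos >= 40 is 54 -> NA
Op 9: remove NA -> ring=[35:NC,39:NB]
Op 10: route key 72: none >= 72, wrap to smallest pos 35 -> NC
Final route key 74: none >= 74, wrap to smallest pos 35 -> NC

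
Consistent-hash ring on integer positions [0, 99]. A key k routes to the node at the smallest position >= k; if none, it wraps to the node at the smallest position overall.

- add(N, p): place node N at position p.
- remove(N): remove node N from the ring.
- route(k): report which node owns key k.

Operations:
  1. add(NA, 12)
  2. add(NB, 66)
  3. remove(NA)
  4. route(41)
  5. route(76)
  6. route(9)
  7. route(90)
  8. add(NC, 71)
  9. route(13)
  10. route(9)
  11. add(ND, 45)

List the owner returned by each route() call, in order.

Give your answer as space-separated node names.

Answer: NB NB NB NB NB NB

Derivation:
Op 1: add NA@12 -> ring=[12:NA]
Op 2: add NB@66 -> ring=[12:NA,66:NB]
Op 3: remove NA -> ring=[66:NB]
Op 4: route key 41: smallest pos >= 41 is 66 -> NB
Op 5: route key 76: none >= 76, wrap to smallest pos 66 -> NB
Op 6: route key 9: smallest pos >= 9 is 66 -> NB
Op 7: route key 90: none >= 90, wrap to smallest pos 66 -> NB
Op 8: add NC@71 -> ring=[66:NB,71:NC]
Op 9: route key 13: smallest pos >= 13 is 66 -> NB
Op 10: route key 9: smallest pos >= 9 is 66 -> NB
Op 11: add ND@45 -> ring=[45:ND,66:NB,71:NC]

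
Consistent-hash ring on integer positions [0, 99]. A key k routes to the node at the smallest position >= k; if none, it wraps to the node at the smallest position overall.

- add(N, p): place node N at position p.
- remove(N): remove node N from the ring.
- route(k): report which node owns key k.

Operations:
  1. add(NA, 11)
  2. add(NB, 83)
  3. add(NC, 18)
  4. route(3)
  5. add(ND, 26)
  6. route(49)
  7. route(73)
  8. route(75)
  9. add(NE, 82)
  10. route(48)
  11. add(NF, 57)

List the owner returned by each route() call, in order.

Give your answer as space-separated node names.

Answer: NA NB NB NB NE

Derivation:
Op 1: add NA@11 -> ring=[11:NA]
Op 2: add NB@83 -> ring=[11:NA,83:NB]
Op 3: add NC@18 -> ring=[11:NA,18:NC,83:NB]
Op 4: route key 3: smallest pos >= 3 is 11 -> NA
Op 5: add ND@26 -> ring=[11:NA,18:NC,26:ND,83:NB]
Op 6: route key 49: smallest pos >= 49 is 83 -> NB
Op 7: route key 73: smallest pos >= 73 is 83 -> NB
Op 8: route key 75: smallest pos >= 75 is 83 -> NB
Op 9: add NE@82 -> ring=[11:NA,18:NC,26:ND,82:NE,83:NB]
Op 10: route key 48: smallest pos >= 48 is 82 -> NE
Op 11: add NF@57 -> ring=[11:NA,18:NC,26:ND,57:NF,82:NE,83:NB]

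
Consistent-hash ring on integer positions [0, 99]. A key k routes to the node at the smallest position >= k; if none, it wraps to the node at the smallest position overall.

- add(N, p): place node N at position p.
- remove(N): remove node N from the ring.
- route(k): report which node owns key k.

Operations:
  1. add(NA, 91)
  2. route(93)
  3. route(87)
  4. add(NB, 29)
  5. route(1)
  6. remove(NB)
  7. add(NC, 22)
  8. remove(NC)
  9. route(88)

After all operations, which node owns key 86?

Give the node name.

Op 1: add NA@91 -> ring=[91:NA]
Op 2: route key 93: none >= 93, wrap to smallest pos 91 -> NA
Op 3: route key 87: smallest pos >= 87 is 91 -> NA
Op 4: add NB@29 -> ring=[29:NB,91:NA]
Op 5: route key 1: smallest pos >= 1 is 29 -> NB
Op 6: remove NB -> ring=[91:NA]
Op 7: add NC@22 -> ring=[22:NC,91:NA]
Op 8: remove NC -> ring=[91:NA]
Op 9: route key 88: smallest pos >= 88 is 91 -> NA
Final route key 86: smallest pos >= 86 is 91 -> NA

Answer: NA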